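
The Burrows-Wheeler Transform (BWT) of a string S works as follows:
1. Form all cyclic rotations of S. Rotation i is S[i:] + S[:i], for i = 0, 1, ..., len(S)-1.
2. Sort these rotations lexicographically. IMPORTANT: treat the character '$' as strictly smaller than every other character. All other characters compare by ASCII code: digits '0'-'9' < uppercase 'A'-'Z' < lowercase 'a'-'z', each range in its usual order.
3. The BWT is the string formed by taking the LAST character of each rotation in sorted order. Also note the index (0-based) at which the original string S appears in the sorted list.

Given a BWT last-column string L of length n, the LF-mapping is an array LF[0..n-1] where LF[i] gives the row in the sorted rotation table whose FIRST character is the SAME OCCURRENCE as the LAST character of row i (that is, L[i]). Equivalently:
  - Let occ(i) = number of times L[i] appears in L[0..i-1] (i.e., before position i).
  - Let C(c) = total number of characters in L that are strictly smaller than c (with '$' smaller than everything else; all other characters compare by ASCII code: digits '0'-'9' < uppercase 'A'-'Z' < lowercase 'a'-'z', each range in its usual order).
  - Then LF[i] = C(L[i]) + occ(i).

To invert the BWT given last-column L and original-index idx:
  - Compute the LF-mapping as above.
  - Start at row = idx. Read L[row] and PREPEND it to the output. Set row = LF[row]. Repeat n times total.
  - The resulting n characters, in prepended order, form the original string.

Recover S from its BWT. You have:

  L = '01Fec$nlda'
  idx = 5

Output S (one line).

Answer: candleF10$

Derivation:
LF mapping: 1 2 3 7 5 0 9 8 6 4
Walk LF starting at row 5, prepending L[row]:
  step 1: row=5, L[5]='$', prepend. Next row=LF[5]=0
  step 2: row=0, L[0]='0', prepend. Next row=LF[0]=1
  step 3: row=1, L[1]='1', prepend. Next row=LF[1]=2
  step 4: row=2, L[2]='F', prepend. Next row=LF[2]=3
  step 5: row=3, L[3]='e', prepend. Next row=LF[3]=7
  step 6: row=7, L[7]='l', prepend. Next row=LF[7]=8
  step 7: row=8, L[8]='d', prepend. Next row=LF[8]=6
  step 8: row=6, L[6]='n', prepend. Next row=LF[6]=9
  step 9: row=9, L[9]='a', prepend. Next row=LF[9]=4
  step 10: row=4, L[4]='c', prepend. Next row=LF[4]=5
Reversed output: candleF10$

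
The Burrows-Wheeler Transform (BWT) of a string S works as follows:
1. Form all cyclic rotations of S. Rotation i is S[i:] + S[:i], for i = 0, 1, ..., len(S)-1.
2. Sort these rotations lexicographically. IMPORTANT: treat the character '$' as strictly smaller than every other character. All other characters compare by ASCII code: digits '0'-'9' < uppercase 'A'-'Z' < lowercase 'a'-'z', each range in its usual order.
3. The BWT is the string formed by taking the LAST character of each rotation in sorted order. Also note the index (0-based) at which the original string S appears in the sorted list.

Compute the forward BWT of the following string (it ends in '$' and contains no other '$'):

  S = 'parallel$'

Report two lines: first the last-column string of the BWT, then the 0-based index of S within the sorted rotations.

All 9 rotations (rotation i = S[i:]+S[:i]):
  rot[0] = parallel$
  rot[1] = arallel$p
  rot[2] = rallel$pa
  rot[3] = allel$par
  rot[4] = llel$para
  rot[5] = lel$paral
  rot[6] = el$parall
  rot[7] = l$paralle
  rot[8] = $parallel
Sorted (with $ < everything):
  sorted[0] = $parallel  (last char: 'l')
  sorted[1] = allel$par  (last char: 'r')
  sorted[2] = arallel$p  (last char: 'p')
  sorted[3] = el$parall  (last char: 'l')
  sorted[4] = l$paralle  (last char: 'e')
  sorted[5] = lel$paral  (last char: 'l')
  sorted[6] = llel$para  (last char: 'a')
  sorted[7] = parallel$  (last char: '$')
  sorted[8] = rallel$pa  (last char: 'a')
Last column: lrplela$a
Original string S is at sorted index 7

Answer: lrplela$a
7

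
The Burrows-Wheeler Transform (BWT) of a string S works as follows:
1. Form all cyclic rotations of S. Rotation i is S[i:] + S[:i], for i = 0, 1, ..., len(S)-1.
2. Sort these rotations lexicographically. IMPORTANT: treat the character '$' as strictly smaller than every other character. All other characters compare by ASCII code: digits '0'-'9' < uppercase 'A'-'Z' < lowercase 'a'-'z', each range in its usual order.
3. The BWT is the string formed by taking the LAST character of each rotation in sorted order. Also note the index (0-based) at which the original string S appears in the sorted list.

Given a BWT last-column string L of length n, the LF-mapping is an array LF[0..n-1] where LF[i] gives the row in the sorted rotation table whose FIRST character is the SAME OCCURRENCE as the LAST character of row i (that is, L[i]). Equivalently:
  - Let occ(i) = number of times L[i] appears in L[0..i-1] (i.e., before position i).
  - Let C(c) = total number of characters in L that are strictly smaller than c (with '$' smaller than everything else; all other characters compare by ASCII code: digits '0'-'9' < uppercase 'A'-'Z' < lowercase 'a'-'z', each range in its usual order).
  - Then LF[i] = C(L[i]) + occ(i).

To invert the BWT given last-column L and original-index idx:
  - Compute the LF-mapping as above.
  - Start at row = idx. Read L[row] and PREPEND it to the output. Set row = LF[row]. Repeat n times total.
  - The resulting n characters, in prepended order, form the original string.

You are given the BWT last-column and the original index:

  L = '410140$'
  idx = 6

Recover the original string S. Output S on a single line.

Answer: 411004$

Derivation:
LF mapping: 5 3 1 4 6 2 0
Walk LF starting at row 6, prepending L[row]:
  step 1: row=6, L[6]='$', prepend. Next row=LF[6]=0
  step 2: row=0, L[0]='4', prepend. Next row=LF[0]=5
  step 3: row=5, L[5]='0', prepend. Next row=LF[5]=2
  step 4: row=2, L[2]='0', prepend. Next row=LF[2]=1
  step 5: row=1, L[1]='1', prepend. Next row=LF[1]=3
  step 6: row=3, L[3]='1', prepend. Next row=LF[3]=4
  step 7: row=4, L[4]='4', prepend. Next row=LF[4]=6
Reversed output: 411004$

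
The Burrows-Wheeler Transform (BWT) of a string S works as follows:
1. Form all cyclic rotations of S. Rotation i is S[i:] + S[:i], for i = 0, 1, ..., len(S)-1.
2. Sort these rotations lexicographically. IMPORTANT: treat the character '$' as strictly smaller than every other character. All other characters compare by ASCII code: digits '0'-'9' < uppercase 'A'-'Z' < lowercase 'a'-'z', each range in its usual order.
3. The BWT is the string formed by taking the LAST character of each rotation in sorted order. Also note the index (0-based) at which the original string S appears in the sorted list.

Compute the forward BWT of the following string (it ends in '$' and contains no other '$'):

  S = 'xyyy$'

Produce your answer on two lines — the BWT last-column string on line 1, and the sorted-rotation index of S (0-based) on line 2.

Answer: y$yyx
1

Derivation:
All 5 rotations (rotation i = S[i:]+S[:i]):
  rot[0] = xyyy$
  rot[1] = yyy$x
  rot[2] = yy$xy
  rot[3] = y$xyy
  rot[4] = $xyyy
Sorted (with $ < everything):
  sorted[0] = $xyyy  (last char: 'y')
  sorted[1] = xyyy$  (last char: '$')
  sorted[2] = y$xyy  (last char: 'y')
  sorted[3] = yy$xy  (last char: 'y')
  sorted[4] = yyy$x  (last char: 'x')
Last column: y$yyx
Original string S is at sorted index 1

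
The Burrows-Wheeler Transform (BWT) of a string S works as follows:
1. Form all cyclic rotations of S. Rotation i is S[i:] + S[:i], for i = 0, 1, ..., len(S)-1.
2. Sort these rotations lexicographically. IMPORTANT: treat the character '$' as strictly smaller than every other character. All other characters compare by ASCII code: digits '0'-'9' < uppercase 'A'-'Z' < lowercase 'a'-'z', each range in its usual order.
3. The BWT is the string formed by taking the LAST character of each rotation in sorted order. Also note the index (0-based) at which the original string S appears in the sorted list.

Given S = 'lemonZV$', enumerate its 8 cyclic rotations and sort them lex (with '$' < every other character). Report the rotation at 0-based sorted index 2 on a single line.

Answer: ZV$lemon

Derivation:
All 8 rotations (rotation i = S[i:]+S[:i]):
  rot[0] = lemonZV$
  rot[1] = emonZV$l
  rot[2] = monZV$le
  rot[3] = onZV$lem
  rot[4] = nZV$lemo
  rot[5] = ZV$lemon
  rot[6] = V$lemonZ
  rot[7] = $lemonZV
Sorted (with $ < everything):
  sorted[0] = $lemonZV
  sorted[1] = V$lemonZ
  sorted[2] = ZV$lemon
  sorted[3] = emonZV$l
  sorted[4] = lemonZV$
  sorted[5] = monZV$le
  sorted[6] = nZV$lemo
  sorted[7] = onZV$lem
sorted[2] = ZV$lemon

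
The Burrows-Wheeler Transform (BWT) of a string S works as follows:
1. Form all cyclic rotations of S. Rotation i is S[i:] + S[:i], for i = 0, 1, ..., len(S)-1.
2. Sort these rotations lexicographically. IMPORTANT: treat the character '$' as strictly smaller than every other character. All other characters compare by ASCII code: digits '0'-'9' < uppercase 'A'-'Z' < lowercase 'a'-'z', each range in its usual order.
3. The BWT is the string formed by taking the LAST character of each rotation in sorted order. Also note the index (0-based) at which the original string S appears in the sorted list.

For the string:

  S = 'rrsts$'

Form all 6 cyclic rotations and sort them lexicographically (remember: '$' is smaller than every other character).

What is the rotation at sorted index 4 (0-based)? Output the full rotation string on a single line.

All 6 rotations (rotation i = S[i:]+S[:i]):
  rot[0] = rrsts$
  rot[1] = rsts$r
  rot[2] = sts$rr
  rot[3] = ts$rrs
  rot[4] = s$rrst
  rot[5] = $rrsts
Sorted (with $ < everything):
  sorted[0] = $rrsts
  sorted[1] = rrsts$
  sorted[2] = rsts$r
  sorted[3] = s$rrst
  sorted[4] = sts$rr
  sorted[5] = ts$rrs
sorted[4] = sts$rr

Answer: sts$rr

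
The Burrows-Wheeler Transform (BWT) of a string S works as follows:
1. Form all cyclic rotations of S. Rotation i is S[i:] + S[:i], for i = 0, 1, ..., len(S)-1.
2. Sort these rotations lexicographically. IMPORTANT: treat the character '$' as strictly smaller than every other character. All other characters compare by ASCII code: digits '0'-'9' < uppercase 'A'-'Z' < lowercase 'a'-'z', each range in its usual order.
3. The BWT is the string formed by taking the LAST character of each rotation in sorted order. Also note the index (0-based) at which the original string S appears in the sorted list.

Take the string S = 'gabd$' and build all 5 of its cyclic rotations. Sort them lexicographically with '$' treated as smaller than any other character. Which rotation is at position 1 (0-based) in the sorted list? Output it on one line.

Answer: abd$g

Derivation:
All 5 rotations (rotation i = S[i:]+S[:i]):
  rot[0] = gabd$
  rot[1] = abd$g
  rot[2] = bd$ga
  rot[3] = d$gab
  rot[4] = $gabd
Sorted (with $ < everything):
  sorted[0] = $gabd
  sorted[1] = abd$g
  sorted[2] = bd$ga
  sorted[3] = d$gab
  sorted[4] = gabd$
sorted[1] = abd$g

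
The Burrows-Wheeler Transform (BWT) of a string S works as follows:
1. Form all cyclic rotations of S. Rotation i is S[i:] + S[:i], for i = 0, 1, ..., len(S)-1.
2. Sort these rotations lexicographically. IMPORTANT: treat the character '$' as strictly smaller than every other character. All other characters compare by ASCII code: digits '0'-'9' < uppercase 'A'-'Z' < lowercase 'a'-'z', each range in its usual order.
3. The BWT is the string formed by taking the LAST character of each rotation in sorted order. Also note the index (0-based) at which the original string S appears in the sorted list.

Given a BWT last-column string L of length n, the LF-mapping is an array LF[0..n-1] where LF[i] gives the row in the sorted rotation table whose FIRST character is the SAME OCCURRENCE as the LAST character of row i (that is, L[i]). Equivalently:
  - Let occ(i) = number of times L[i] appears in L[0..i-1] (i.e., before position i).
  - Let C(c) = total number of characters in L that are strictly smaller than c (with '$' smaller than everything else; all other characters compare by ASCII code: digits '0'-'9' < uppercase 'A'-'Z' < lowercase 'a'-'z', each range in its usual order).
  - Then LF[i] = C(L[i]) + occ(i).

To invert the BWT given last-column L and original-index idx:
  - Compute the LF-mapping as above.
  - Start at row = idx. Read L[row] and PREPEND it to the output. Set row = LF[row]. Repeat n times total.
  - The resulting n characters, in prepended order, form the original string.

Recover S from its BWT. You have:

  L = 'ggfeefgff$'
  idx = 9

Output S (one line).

Answer: gfgefeffg$

Derivation:
LF mapping: 7 8 3 1 2 4 9 5 6 0
Walk LF starting at row 9, prepending L[row]:
  step 1: row=9, L[9]='$', prepend. Next row=LF[9]=0
  step 2: row=0, L[0]='g', prepend. Next row=LF[0]=7
  step 3: row=7, L[7]='f', prepend. Next row=LF[7]=5
  step 4: row=5, L[5]='f', prepend. Next row=LF[5]=4
  step 5: row=4, L[4]='e', prepend. Next row=LF[4]=2
  step 6: row=2, L[2]='f', prepend. Next row=LF[2]=3
  step 7: row=3, L[3]='e', prepend. Next row=LF[3]=1
  step 8: row=1, L[1]='g', prepend. Next row=LF[1]=8
  step 9: row=8, L[8]='f', prepend. Next row=LF[8]=6
  step 10: row=6, L[6]='g', prepend. Next row=LF[6]=9
Reversed output: gfgefeffg$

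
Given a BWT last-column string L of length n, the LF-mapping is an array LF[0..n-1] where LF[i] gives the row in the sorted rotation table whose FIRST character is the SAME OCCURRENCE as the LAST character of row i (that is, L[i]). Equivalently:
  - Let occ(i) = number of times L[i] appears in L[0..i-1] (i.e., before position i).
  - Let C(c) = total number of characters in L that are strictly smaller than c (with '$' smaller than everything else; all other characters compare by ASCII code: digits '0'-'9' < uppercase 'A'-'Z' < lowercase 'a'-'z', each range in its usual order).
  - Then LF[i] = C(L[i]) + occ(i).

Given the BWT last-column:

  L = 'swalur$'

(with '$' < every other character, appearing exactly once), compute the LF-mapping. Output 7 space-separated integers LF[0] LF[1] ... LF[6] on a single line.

Answer: 4 6 1 2 5 3 0

Derivation:
Char counts: '$':1, 'a':1, 'l':1, 'r':1, 's':1, 'u':1, 'w':1
C (first-col start): C('$')=0, C('a')=1, C('l')=2, C('r')=3, C('s')=4, C('u')=5, C('w')=6
L[0]='s': occ=0, LF[0]=C('s')+0=4+0=4
L[1]='w': occ=0, LF[1]=C('w')+0=6+0=6
L[2]='a': occ=0, LF[2]=C('a')+0=1+0=1
L[3]='l': occ=0, LF[3]=C('l')+0=2+0=2
L[4]='u': occ=0, LF[4]=C('u')+0=5+0=5
L[5]='r': occ=0, LF[5]=C('r')+0=3+0=3
L[6]='$': occ=0, LF[6]=C('$')+0=0+0=0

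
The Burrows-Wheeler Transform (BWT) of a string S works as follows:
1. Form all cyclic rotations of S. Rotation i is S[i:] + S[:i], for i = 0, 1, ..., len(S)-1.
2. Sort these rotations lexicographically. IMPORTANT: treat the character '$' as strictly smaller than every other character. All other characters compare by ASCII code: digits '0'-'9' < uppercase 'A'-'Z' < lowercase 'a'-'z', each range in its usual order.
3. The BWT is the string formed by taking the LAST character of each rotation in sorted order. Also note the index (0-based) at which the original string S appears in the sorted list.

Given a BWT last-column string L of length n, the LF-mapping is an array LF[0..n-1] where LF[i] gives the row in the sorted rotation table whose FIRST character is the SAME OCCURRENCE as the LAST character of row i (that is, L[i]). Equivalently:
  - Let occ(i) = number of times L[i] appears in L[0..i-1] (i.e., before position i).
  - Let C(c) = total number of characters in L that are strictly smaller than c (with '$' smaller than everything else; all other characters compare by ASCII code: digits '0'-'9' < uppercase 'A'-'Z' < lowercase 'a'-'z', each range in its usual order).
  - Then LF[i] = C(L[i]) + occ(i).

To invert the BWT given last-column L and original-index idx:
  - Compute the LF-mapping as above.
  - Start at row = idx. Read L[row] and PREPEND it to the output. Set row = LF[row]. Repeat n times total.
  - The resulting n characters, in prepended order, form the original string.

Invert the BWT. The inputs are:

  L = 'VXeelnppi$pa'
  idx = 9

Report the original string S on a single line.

Answer: pineappleXV$

Derivation:
LF mapping: 1 2 4 5 7 8 9 10 6 0 11 3
Walk LF starting at row 9, prepending L[row]:
  step 1: row=9, L[9]='$', prepend. Next row=LF[9]=0
  step 2: row=0, L[0]='V', prepend. Next row=LF[0]=1
  step 3: row=1, L[1]='X', prepend. Next row=LF[1]=2
  step 4: row=2, L[2]='e', prepend. Next row=LF[2]=4
  step 5: row=4, L[4]='l', prepend. Next row=LF[4]=7
  step 6: row=7, L[7]='p', prepend. Next row=LF[7]=10
  step 7: row=10, L[10]='p', prepend. Next row=LF[10]=11
  step 8: row=11, L[11]='a', prepend. Next row=LF[11]=3
  step 9: row=3, L[3]='e', prepend. Next row=LF[3]=5
  step 10: row=5, L[5]='n', prepend. Next row=LF[5]=8
  step 11: row=8, L[8]='i', prepend. Next row=LF[8]=6
  step 12: row=6, L[6]='p', prepend. Next row=LF[6]=9
Reversed output: pineappleXV$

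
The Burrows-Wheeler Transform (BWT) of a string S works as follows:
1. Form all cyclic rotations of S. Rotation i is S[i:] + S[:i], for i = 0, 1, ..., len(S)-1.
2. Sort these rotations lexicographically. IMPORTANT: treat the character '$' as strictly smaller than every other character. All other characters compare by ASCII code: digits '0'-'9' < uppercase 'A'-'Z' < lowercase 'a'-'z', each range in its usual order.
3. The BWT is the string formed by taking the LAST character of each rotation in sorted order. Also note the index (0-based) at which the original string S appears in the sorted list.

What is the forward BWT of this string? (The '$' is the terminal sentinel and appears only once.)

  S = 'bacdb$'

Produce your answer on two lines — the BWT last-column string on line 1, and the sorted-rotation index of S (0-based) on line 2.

Answer: bbd$ac
3

Derivation:
All 6 rotations (rotation i = S[i:]+S[:i]):
  rot[0] = bacdb$
  rot[1] = acdb$b
  rot[2] = cdb$ba
  rot[3] = db$bac
  rot[4] = b$bacd
  rot[5] = $bacdb
Sorted (with $ < everything):
  sorted[0] = $bacdb  (last char: 'b')
  sorted[1] = acdb$b  (last char: 'b')
  sorted[2] = b$bacd  (last char: 'd')
  sorted[3] = bacdb$  (last char: '$')
  sorted[4] = cdb$ba  (last char: 'a')
  sorted[5] = db$bac  (last char: 'c')
Last column: bbd$ac
Original string S is at sorted index 3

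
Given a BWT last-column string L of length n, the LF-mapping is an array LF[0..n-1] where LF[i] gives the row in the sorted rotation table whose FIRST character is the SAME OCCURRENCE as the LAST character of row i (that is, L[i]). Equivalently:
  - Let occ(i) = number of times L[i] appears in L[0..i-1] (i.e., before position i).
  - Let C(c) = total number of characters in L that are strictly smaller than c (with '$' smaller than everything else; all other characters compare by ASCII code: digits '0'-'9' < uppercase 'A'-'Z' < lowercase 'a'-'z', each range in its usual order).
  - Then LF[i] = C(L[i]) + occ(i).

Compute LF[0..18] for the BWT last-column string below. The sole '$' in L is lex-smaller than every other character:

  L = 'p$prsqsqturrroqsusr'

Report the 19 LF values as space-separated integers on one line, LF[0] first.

Answer: 2 0 3 7 12 4 13 5 16 17 8 9 10 1 6 14 18 15 11

Derivation:
Char counts: '$':1, 'o':1, 'p':2, 'q':3, 'r':5, 's':4, 't':1, 'u':2
C (first-col start): C('$')=0, C('o')=1, C('p')=2, C('q')=4, C('r')=7, C('s')=12, C('t')=16, C('u')=17
L[0]='p': occ=0, LF[0]=C('p')+0=2+0=2
L[1]='$': occ=0, LF[1]=C('$')+0=0+0=0
L[2]='p': occ=1, LF[2]=C('p')+1=2+1=3
L[3]='r': occ=0, LF[3]=C('r')+0=7+0=7
L[4]='s': occ=0, LF[4]=C('s')+0=12+0=12
L[5]='q': occ=0, LF[5]=C('q')+0=4+0=4
L[6]='s': occ=1, LF[6]=C('s')+1=12+1=13
L[7]='q': occ=1, LF[7]=C('q')+1=4+1=5
L[8]='t': occ=0, LF[8]=C('t')+0=16+0=16
L[9]='u': occ=0, LF[9]=C('u')+0=17+0=17
L[10]='r': occ=1, LF[10]=C('r')+1=7+1=8
L[11]='r': occ=2, LF[11]=C('r')+2=7+2=9
L[12]='r': occ=3, LF[12]=C('r')+3=7+3=10
L[13]='o': occ=0, LF[13]=C('o')+0=1+0=1
L[14]='q': occ=2, LF[14]=C('q')+2=4+2=6
L[15]='s': occ=2, LF[15]=C('s')+2=12+2=14
L[16]='u': occ=1, LF[16]=C('u')+1=17+1=18
L[17]='s': occ=3, LF[17]=C('s')+3=12+3=15
L[18]='r': occ=4, LF[18]=C('r')+4=7+4=11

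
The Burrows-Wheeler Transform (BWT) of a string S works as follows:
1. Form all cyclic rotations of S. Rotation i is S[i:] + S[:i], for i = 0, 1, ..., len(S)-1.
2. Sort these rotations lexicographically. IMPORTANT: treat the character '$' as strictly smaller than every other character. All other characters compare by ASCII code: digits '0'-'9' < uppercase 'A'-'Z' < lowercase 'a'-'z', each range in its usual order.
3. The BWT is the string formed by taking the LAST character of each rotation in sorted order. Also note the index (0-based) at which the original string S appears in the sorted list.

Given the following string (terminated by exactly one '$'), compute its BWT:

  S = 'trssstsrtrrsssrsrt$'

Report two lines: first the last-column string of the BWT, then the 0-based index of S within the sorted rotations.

All 19 rotations (rotation i = S[i:]+S[:i]):
  rot[0] = trssstsrtrrsssrsrt$
  rot[1] = rssstsrtrrsssrsrt$t
  rot[2] = ssstsrtrrsssrsrt$tr
  rot[3] = sstsrtrrsssrsrt$trs
  rot[4] = stsrtrrsssrsrt$trss
  rot[5] = tsrtrrsssrsrt$trsss
  rot[6] = srtrrsssrsrt$trssst
  rot[7] = rtrrsssrsrt$trsssts
  rot[8] = trrsssrsrt$trssstsr
  rot[9] = rrsssrsrt$trssstsrt
  rot[10] = rsssrsrt$trssstsrtr
  rot[11] = sssrsrt$trssstsrtrr
  rot[12] = ssrsrt$trssstsrtrrs
  rot[13] = srsrt$trssstsrtrrss
  rot[14] = rsrt$trssstsrtrrsss
  rot[15] = srt$trssstsrtrrsssr
  rot[16] = rt$trssstsrtrrsssrs
  rot[17] = t$trssstsrtrrsssrsr
  rot[18] = $trssstsrtrrsssrsrt
Sorted (with $ < everything):
  sorted[0] = $trssstsrtrrsssrsrt  (last char: 't')
  sorted[1] = rrsssrsrt$trssstsrt  (last char: 't')
  sorted[2] = rsrt$trssstsrtrrsss  (last char: 's')
  sorted[3] = rsssrsrt$trssstsrtr  (last char: 'r')
  sorted[4] = rssstsrtrrsssrsrt$t  (last char: 't')
  sorted[5] = rt$trssstsrtrrsssrs  (last char: 's')
  sorted[6] = rtrrsssrsrt$trsssts  (last char: 's')
  sorted[7] = srsrt$trssstsrtrrss  (last char: 's')
  sorted[8] = srt$trssstsrtrrsssr  (last char: 'r')
  sorted[9] = srtrrsssrsrt$trssst  (last char: 't')
  sorted[10] = ssrsrt$trssstsrtrrs  (last char: 's')
  sorted[11] = sssrsrt$trssstsrtrr  (last char: 'r')
  sorted[12] = ssstsrtrrsssrsrt$tr  (last char: 'r')
  sorted[13] = sstsrtrrsssrsrt$trs  (last char: 's')
  sorted[14] = stsrtrrsssrsrt$trss  (last char: 's')
  sorted[15] = t$trssstsrtrrsssrsr  (last char: 'r')
  sorted[16] = trrsssrsrt$trssstsr  (last char: 'r')
  sorted[17] = trssstsrtrrsssrsrt$  (last char: '$')
  sorted[18] = tsrtrrsssrsrt$trsss  (last char: 's')
Last column: ttsrtsssrtsrrssrr$s
Original string S is at sorted index 17

Answer: ttsrtsssrtsrrssrr$s
17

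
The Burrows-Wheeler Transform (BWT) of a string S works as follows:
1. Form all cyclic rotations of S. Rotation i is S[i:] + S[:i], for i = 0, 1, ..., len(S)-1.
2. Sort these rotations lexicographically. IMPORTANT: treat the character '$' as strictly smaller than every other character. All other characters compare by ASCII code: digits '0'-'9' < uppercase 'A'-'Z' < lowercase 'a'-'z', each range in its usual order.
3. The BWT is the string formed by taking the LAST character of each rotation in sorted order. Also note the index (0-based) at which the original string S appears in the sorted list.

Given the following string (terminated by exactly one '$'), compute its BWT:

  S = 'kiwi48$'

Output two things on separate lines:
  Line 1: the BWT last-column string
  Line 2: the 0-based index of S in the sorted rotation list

All 7 rotations (rotation i = S[i:]+S[:i]):
  rot[0] = kiwi48$
  rot[1] = iwi48$k
  rot[2] = wi48$ki
  rot[3] = i48$kiw
  rot[4] = 48$kiwi
  rot[5] = 8$kiwi4
  rot[6] = $kiwi48
Sorted (with $ < everything):
  sorted[0] = $kiwi48  (last char: '8')
  sorted[1] = 48$kiwi  (last char: 'i')
  sorted[2] = 8$kiwi4  (last char: '4')
  sorted[3] = i48$kiw  (last char: 'w')
  sorted[4] = iwi48$k  (last char: 'k')
  sorted[5] = kiwi48$  (last char: '$')
  sorted[6] = wi48$ki  (last char: 'i')
Last column: 8i4wk$i
Original string S is at sorted index 5

Answer: 8i4wk$i
5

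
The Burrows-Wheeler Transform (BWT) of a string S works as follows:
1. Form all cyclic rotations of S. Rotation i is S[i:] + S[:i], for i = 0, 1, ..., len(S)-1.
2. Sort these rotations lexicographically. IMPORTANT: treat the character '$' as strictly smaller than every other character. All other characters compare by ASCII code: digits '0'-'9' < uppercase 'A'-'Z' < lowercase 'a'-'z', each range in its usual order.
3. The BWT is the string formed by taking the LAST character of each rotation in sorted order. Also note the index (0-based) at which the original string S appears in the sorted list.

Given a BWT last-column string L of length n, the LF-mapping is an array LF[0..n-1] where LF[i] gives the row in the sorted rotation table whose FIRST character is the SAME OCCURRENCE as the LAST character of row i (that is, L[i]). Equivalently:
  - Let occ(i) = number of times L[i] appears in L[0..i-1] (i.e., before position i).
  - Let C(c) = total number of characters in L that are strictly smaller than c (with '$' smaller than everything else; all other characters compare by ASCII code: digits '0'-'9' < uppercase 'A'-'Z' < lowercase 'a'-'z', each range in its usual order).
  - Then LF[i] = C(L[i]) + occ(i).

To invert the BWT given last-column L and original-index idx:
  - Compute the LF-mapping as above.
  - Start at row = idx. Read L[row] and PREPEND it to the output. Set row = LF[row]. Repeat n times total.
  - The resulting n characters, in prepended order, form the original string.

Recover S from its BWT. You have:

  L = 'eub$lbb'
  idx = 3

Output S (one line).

Answer: bubble$

Derivation:
LF mapping: 4 6 1 0 5 2 3
Walk LF starting at row 3, prepending L[row]:
  step 1: row=3, L[3]='$', prepend. Next row=LF[3]=0
  step 2: row=0, L[0]='e', prepend. Next row=LF[0]=4
  step 3: row=4, L[4]='l', prepend. Next row=LF[4]=5
  step 4: row=5, L[5]='b', prepend. Next row=LF[5]=2
  step 5: row=2, L[2]='b', prepend. Next row=LF[2]=1
  step 6: row=1, L[1]='u', prepend. Next row=LF[1]=6
  step 7: row=6, L[6]='b', prepend. Next row=LF[6]=3
Reversed output: bubble$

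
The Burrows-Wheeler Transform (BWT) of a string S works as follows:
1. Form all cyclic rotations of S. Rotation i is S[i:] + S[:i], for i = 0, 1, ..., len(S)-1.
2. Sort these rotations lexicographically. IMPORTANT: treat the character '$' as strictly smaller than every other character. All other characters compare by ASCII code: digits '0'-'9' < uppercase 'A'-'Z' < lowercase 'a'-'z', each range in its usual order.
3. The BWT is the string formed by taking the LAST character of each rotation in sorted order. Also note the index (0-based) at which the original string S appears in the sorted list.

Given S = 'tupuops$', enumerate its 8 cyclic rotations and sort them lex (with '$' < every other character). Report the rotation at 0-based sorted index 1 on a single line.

Answer: ops$tupu

Derivation:
All 8 rotations (rotation i = S[i:]+S[:i]):
  rot[0] = tupuops$
  rot[1] = upuops$t
  rot[2] = puops$tu
  rot[3] = uops$tup
  rot[4] = ops$tupu
  rot[5] = ps$tupuo
  rot[6] = s$tupuop
  rot[7] = $tupuops
Sorted (with $ < everything):
  sorted[0] = $tupuops
  sorted[1] = ops$tupu
  sorted[2] = ps$tupuo
  sorted[3] = puops$tu
  sorted[4] = s$tupuop
  sorted[5] = tupuops$
  sorted[6] = uops$tup
  sorted[7] = upuops$t
sorted[1] = ops$tupu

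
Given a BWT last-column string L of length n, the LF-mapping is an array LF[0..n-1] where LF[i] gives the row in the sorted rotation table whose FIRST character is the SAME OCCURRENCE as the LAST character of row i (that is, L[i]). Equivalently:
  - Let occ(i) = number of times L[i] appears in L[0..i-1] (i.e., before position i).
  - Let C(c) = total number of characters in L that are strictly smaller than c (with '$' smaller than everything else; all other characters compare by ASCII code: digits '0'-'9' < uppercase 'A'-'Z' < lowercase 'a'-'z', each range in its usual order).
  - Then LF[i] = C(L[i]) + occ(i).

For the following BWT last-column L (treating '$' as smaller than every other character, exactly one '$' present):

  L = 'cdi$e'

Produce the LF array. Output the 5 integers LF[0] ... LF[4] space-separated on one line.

Answer: 1 2 4 0 3

Derivation:
Char counts: '$':1, 'c':1, 'd':1, 'e':1, 'i':1
C (first-col start): C('$')=0, C('c')=1, C('d')=2, C('e')=3, C('i')=4
L[0]='c': occ=0, LF[0]=C('c')+0=1+0=1
L[1]='d': occ=0, LF[1]=C('d')+0=2+0=2
L[2]='i': occ=0, LF[2]=C('i')+0=4+0=4
L[3]='$': occ=0, LF[3]=C('$')+0=0+0=0
L[4]='e': occ=0, LF[4]=C('e')+0=3+0=3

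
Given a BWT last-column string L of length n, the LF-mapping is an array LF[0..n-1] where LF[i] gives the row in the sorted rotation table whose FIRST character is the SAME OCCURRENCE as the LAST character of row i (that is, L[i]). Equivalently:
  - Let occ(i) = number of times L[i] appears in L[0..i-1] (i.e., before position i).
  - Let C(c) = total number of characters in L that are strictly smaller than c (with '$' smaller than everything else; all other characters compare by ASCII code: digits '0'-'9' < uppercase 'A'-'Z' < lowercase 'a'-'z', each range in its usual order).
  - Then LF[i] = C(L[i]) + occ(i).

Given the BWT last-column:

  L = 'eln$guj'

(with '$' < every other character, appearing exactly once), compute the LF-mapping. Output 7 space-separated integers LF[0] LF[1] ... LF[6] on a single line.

Answer: 1 4 5 0 2 6 3

Derivation:
Char counts: '$':1, 'e':1, 'g':1, 'j':1, 'l':1, 'n':1, 'u':1
C (first-col start): C('$')=0, C('e')=1, C('g')=2, C('j')=3, C('l')=4, C('n')=5, C('u')=6
L[0]='e': occ=0, LF[0]=C('e')+0=1+0=1
L[1]='l': occ=0, LF[1]=C('l')+0=4+0=4
L[2]='n': occ=0, LF[2]=C('n')+0=5+0=5
L[3]='$': occ=0, LF[3]=C('$')+0=0+0=0
L[4]='g': occ=0, LF[4]=C('g')+0=2+0=2
L[5]='u': occ=0, LF[5]=C('u')+0=6+0=6
L[6]='j': occ=0, LF[6]=C('j')+0=3+0=3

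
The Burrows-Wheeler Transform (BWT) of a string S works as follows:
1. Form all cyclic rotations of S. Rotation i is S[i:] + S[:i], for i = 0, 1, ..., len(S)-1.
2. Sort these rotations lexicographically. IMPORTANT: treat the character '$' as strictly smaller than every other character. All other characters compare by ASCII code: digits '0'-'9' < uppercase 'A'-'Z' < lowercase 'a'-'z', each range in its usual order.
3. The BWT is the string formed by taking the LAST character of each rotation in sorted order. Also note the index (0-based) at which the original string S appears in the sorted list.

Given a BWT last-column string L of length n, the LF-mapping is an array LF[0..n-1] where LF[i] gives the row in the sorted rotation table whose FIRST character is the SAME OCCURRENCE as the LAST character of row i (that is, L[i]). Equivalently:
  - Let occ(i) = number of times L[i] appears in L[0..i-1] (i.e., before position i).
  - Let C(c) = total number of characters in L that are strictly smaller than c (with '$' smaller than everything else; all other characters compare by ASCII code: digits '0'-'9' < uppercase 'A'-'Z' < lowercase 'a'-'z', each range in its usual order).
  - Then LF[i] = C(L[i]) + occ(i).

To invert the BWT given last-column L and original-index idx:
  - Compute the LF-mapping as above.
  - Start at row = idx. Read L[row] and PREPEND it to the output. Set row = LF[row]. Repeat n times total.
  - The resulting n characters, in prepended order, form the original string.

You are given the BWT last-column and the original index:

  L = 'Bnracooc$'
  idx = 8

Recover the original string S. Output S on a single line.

LF mapping: 1 5 8 2 3 6 7 4 0
Walk LF starting at row 8, prepending L[row]:
  step 1: row=8, L[8]='$', prepend. Next row=LF[8]=0
  step 2: row=0, L[0]='B', prepend. Next row=LF[0]=1
  step 3: row=1, L[1]='n', prepend. Next row=LF[1]=5
  step 4: row=5, L[5]='o', prepend. Next row=LF[5]=6
  step 5: row=6, L[6]='o', prepend. Next row=LF[6]=7
  step 6: row=7, L[7]='c', prepend. Next row=LF[7]=4
  step 7: row=4, L[4]='c', prepend. Next row=LF[4]=3
  step 8: row=3, L[3]='a', prepend. Next row=LF[3]=2
  step 9: row=2, L[2]='r', prepend. Next row=LF[2]=8
Reversed output: raccoonB$

Answer: raccoonB$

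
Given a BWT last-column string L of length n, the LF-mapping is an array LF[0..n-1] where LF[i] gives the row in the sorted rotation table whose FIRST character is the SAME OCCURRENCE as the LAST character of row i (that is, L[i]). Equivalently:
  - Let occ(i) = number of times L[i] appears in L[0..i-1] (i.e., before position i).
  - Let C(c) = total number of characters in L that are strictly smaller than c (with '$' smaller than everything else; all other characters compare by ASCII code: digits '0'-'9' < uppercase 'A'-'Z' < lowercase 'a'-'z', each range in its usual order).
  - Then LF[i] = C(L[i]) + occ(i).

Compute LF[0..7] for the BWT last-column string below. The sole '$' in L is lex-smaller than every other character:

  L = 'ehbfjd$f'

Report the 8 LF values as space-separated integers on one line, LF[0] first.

Answer: 3 6 1 4 7 2 0 5

Derivation:
Char counts: '$':1, 'b':1, 'd':1, 'e':1, 'f':2, 'h':1, 'j':1
C (first-col start): C('$')=0, C('b')=1, C('d')=2, C('e')=3, C('f')=4, C('h')=6, C('j')=7
L[0]='e': occ=0, LF[0]=C('e')+0=3+0=3
L[1]='h': occ=0, LF[1]=C('h')+0=6+0=6
L[2]='b': occ=0, LF[2]=C('b')+0=1+0=1
L[3]='f': occ=0, LF[3]=C('f')+0=4+0=4
L[4]='j': occ=0, LF[4]=C('j')+0=7+0=7
L[5]='d': occ=0, LF[5]=C('d')+0=2+0=2
L[6]='$': occ=0, LF[6]=C('$')+0=0+0=0
L[7]='f': occ=1, LF[7]=C('f')+1=4+1=5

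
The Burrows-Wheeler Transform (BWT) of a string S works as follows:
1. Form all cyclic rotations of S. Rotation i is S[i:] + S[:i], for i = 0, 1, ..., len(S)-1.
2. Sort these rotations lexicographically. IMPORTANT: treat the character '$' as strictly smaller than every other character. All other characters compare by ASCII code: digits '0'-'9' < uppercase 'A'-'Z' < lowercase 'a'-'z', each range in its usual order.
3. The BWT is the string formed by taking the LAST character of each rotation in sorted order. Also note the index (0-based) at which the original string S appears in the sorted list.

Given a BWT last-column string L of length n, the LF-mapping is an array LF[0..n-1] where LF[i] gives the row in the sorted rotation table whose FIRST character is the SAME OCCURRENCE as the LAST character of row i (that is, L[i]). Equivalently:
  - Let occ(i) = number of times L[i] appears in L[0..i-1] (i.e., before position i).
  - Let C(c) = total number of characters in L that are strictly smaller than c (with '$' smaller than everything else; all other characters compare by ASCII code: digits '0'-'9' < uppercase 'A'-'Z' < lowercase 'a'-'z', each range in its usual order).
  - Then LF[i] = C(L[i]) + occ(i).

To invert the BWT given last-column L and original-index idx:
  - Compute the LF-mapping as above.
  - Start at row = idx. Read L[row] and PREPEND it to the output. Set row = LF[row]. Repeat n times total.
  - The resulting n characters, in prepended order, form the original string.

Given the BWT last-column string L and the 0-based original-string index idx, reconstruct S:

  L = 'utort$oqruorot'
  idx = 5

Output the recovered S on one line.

Answer: qrrtutoorotou$

Derivation:
LF mapping: 12 9 1 6 10 0 2 5 7 13 3 8 4 11
Walk LF starting at row 5, prepending L[row]:
  step 1: row=5, L[5]='$', prepend. Next row=LF[5]=0
  step 2: row=0, L[0]='u', prepend. Next row=LF[0]=12
  step 3: row=12, L[12]='o', prepend. Next row=LF[12]=4
  step 4: row=4, L[4]='t', prepend. Next row=LF[4]=10
  step 5: row=10, L[10]='o', prepend. Next row=LF[10]=3
  step 6: row=3, L[3]='r', prepend. Next row=LF[3]=6
  step 7: row=6, L[6]='o', prepend. Next row=LF[6]=2
  step 8: row=2, L[2]='o', prepend. Next row=LF[2]=1
  step 9: row=1, L[1]='t', prepend. Next row=LF[1]=9
  step 10: row=9, L[9]='u', prepend. Next row=LF[9]=13
  step 11: row=13, L[13]='t', prepend. Next row=LF[13]=11
  step 12: row=11, L[11]='r', prepend. Next row=LF[11]=8
  step 13: row=8, L[8]='r', prepend. Next row=LF[8]=7
  step 14: row=7, L[7]='q', prepend. Next row=LF[7]=5
Reversed output: qrrtutoorotou$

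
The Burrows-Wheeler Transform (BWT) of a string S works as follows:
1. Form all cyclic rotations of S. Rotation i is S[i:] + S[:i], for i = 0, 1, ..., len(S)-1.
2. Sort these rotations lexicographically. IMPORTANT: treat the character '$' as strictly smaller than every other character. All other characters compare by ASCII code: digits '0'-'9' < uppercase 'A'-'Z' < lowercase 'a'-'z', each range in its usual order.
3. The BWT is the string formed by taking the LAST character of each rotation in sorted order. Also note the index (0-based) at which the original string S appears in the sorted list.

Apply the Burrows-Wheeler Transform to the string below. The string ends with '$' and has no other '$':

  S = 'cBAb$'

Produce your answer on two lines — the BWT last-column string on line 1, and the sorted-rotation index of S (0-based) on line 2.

All 5 rotations (rotation i = S[i:]+S[:i]):
  rot[0] = cBAb$
  rot[1] = BAb$c
  rot[2] = Ab$cB
  rot[3] = b$cBA
  rot[4] = $cBAb
Sorted (with $ < everything):
  sorted[0] = $cBAb  (last char: 'b')
  sorted[1] = Ab$cB  (last char: 'B')
  sorted[2] = BAb$c  (last char: 'c')
  sorted[3] = b$cBA  (last char: 'A')
  sorted[4] = cBAb$  (last char: '$')
Last column: bBcA$
Original string S is at sorted index 4

Answer: bBcA$
4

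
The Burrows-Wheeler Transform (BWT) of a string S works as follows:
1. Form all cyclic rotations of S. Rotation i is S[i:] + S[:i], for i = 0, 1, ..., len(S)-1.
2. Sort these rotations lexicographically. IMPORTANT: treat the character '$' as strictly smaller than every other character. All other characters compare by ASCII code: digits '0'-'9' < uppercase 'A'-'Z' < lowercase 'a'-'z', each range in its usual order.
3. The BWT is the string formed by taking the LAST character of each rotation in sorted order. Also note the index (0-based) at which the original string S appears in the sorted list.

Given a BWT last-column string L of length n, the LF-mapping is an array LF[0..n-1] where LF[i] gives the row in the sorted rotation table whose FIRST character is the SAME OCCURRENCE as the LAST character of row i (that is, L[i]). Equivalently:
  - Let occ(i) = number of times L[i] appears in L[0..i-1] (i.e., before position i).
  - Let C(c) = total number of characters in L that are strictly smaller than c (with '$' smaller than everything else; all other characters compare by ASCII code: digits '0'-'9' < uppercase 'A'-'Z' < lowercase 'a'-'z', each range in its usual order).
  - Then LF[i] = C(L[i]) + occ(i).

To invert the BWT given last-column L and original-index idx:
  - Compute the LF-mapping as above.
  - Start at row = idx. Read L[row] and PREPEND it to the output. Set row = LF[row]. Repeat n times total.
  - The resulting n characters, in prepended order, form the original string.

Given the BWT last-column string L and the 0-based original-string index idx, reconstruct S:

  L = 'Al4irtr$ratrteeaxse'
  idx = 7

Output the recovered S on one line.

Answer: extraterrestrial4A$

Derivation:
LF mapping: 2 9 1 8 10 15 11 0 12 3 16 13 17 5 6 4 18 14 7
Walk LF starting at row 7, prepending L[row]:
  step 1: row=7, L[7]='$', prepend. Next row=LF[7]=0
  step 2: row=0, L[0]='A', prepend. Next row=LF[0]=2
  step 3: row=2, L[2]='4', prepend. Next row=LF[2]=1
  step 4: row=1, L[1]='l', prepend. Next row=LF[1]=9
  step 5: row=9, L[9]='a', prepend. Next row=LF[9]=3
  step 6: row=3, L[3]='i', prepend. Next row=LF[3]=8
  step 7: row=8, L[8]='r', prepend. Next row=LF[8]=12
  step 8: row=12, L[12]='t', prepend. Next row=LF[12]=17
  step 9: row=17, L[17]='s', prepend. Next row=LF[17]=14
  step 10: row=14, L[14]='e', prepend. Next row=LF[14]=6
  step 11: row=6, L[6]='r', prepend. Next row=LF[6]=11
  step 12: row=11, L[11]='r', prepend. Next row=LF[11]=13
  step 13: row=13, L[13]='e', prepend. Next row=LF[13]=5
  step 14: row=5, L[5]='t', prepend. Next row=LF[5]=15
  step 15: row=15, L[15]='a', prepend. Next row=LF[15]=4
  step 16: row=4, L[4]='r', prepend. Next row=LF[4]=10
  step 17: row=10, L[10]='t', prepend. Next row=LF[10]=16
  step 18: row=16, L[16]='x', prepend. Next row=LF[16]=18
  step 19: row=18, L[18]='e', prepend. Next row=LF[18]=7
Reversed output: extraterrestrial4A$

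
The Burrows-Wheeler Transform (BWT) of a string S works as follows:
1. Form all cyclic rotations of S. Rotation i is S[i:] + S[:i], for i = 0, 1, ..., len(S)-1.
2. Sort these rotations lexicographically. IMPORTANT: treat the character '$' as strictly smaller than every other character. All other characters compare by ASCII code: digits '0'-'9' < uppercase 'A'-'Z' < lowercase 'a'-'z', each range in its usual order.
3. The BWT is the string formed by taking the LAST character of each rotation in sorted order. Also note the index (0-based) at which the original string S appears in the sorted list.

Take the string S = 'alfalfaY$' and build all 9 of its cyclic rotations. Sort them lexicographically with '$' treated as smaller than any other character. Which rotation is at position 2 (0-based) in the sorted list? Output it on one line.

All 9 rotations (rotation i = S[i:]+S[:i]):
  rot[0] = alfalfaY$
  rot[1] = lfalfaY$a
  rot[2] = falfaY$al
  rot[3] = alfaY$alf
  rot[4] = lfaY$alfa
  rot[5] = faY$alfal
  rot[6] = aY$alfalf
  rot[7] = Y$alfalfa
  rot[8] = $alfalfaY
Sorted (with $ < everything):
  sorted[0] = $alfalfaY
  sorted[1] = Y$alfalfa
  sorted[2] = aY$alfalf
  sorted[3] = alfaY$alf
  sorted[4] = alfalfaY$
  sorted[5] = faY$alfal
  sorted[6] = falfaY$al
  sorted[7] = lfaY$alfa
  sorted[8] = lfalfaY$a
sorted[2] = aY$alfalf

Answer: aY$alfalf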